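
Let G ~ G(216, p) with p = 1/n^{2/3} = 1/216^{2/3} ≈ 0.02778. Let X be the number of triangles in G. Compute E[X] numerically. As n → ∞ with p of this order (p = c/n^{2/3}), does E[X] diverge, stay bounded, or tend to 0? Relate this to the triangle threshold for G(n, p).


Number of potential triangles: C(216, 3) = 1656360.
Each occurs with probability p³ ≈ (0.02778)³ ≈ 2.143347e-05.
By linearity: E[X] = C(216, 3)·p³ ≈ 1656360 · 2.143347e-05 ≈ 35.5015.
Since α = 2/3 < 1, p = c/n^{2/3} ≫ 1/n is above the triangle threshold p ~ 1/n. Asymptotically E[X] ~ (c³/6)·n^{3(1−α)} = (1³/6)·n^{1} → ∞; triangles are abundant w.h.p.

E[X] ≈ 35.5015; in regime p = Θ(1/n^{2/3}) E[X] diverges (above the triangle threshold p ~ 1/n).


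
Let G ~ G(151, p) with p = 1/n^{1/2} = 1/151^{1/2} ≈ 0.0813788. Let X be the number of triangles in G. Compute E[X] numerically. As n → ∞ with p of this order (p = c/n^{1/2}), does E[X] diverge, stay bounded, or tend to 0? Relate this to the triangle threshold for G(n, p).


Number of potential triangles: C(151, 3) = 562475.
Each occurs with probability p³ ≈ (0.0813788)³ ≈ 5.38932754e-04.
By linearity: E[X] = C(151, 3)·p³ ≈ 562475 · 5.38932754e-04 ≈ 303.136201.
Since α = 1/2 < 1, p = c/n^{1/2} ≫ 1/n is above the triangle threshold p ~ 1/n. Asymptotically E[X] ~ (c³/6)·n^{3(1−α)} = (1³/6)·n^{1.5} → ∞; triangles are abundant w.h.p.

E[X] ≈ 303.136201; in regime p = Θ(1/n^{1/2}) E[X] diverges (above the triangle threshold p ~ 1/n).


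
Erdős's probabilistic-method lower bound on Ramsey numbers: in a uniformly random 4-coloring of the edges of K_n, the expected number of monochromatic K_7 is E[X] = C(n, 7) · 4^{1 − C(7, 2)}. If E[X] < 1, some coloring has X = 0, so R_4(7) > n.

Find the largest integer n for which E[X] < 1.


We need C(n, 7) · 4^{1 − 21} < 1, i.e. C(n, 7) < 4^{21 − 1} = 1099511627776.
Check values of n near the boundary:
  n = 175: C(175, 7) = 883208107275; 883208107275 < 1099511627776? YES
  n = 176: C(176, 7) = 919790691600; 919790691600 < 1099511627776? YES
  n = 177: C(177, 7) = 957664425960; 957664425960 < 1099511627776? YES
  n = 178: C(178, 7) = 996867063280; 996867063280 < 1099511627776? YES
  n = 179: C(179, 7) = 1037437234460; 1037437234460 < 1099511627776? YES
  n = 180: C(180, 7) = 1079414463600; 1079414463600 < 1099511627776? YES
  n = 181: C(181, 7) = 1122839183400; 1122839183400 < 1099511627776? NO
The largest n with C(n, 7) < 1099511627776 is n = 180 (where E[X] = 67463403975/68719476736 ≈ 0.981722). Hence R_4(7) > 180, i.e. R_4(7) ≥ 181.

Largest n = 180; hence R_4(7) > 180.


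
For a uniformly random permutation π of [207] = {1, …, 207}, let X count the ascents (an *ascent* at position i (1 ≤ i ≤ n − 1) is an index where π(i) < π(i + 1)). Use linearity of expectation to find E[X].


Write X = Σ X_I over i = 1, …, 206, with X_I the indicator of one ascent.
There are 206 indicators.
For each fixed i, the pair (π(i), π(i+1)) is a uniformly random ordered pair of distinct values from {1, …, 207}; by symmetry P[π(i) < π(i+1)] = 1/2.
By linearity: E[X] = 206 · (1/2) = (207 − 1) · (1/2) = 103 ≈ 103.0000.

E[X] = 103 = 103.0000.


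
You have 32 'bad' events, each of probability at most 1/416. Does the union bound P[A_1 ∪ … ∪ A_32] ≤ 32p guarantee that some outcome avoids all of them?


Union bound: P[∪_{i=1}^{32} A_i] ≤ Σ_i P[A_i] ≤ 32·p = 32·(1/416) = 1/13.
Numerically: 1/13 ≈ 0.0769.
Is 1/13 < 1? YES.
Since P[∪ A_i] ≤ 1/13 < 1, the complement has P[∩ A_i^c] ≥ 1 − 1/13 = 12/13 > 0, so some outcome avoids every A_i.

32·p = 1/13 ≈ 0.0769; existence CERTIFIED by the union bound.


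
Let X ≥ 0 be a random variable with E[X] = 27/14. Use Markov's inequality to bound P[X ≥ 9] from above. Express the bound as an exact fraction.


μ = E[X] = 27/14, a = 9.
Markov: P[X ≥ 9] ≤ μ/a = (27/14)/9 = 3/14.
Numerically: ≈ 0.2143.
(Since a = 9 > μ = 1.9286, the bound 3/14 is < 1 and informative.)

P[X ≥ 9] ≤ 3/14 ≈ 0.2143.


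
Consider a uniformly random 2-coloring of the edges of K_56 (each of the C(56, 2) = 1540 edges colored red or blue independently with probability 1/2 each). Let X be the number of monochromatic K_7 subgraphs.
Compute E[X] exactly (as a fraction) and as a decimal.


Let X = Σ_S X_S over the C(56, 7) = 231917400 subsets S of size 7, where X_S = 1 if the K_7 on S is monochromatic.
For a fixed S, the K_7 on S has C(7, 2) = 21 edges. P[all 21 edges red] = (1/2)^21, and likewise for blue, so P[monochromatic] = 2·(1/2)^21 = 2^{1 − 21} = 1/1048576.
By linearity: E[X] = C(56, 7) · 2^{1 − 21} = 231917400 · 1/1048576 = 28989675/131072.
Numerically: E[X] ≈ 221.17367.

E[X] = C(56,7)·2^(1−C(7,2)) = 28989675/131072 ≈ 221.17367.


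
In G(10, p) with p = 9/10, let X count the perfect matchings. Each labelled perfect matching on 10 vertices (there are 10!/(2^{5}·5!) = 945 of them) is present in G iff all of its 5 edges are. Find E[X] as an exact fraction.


K_10 has 10!/(2^{5}·5!) = 945 labelled perfect matchings.
For each such perfect matching H, let X_H = 1 if all 5 edges of H are present in G. Then P[X_H = 1] = p^{5} = (9/10)^{5} = 59049/100000.
By linearity: E[X] = Σ_H E[X_H] = 945 · p^{5} = 945 · 59049/100000 = 11160261/20000.
Numerically: E[X] ≈ 558.

E[X] = 945 · (9/10)^{5} = 11160261/20000 ≈ 558.


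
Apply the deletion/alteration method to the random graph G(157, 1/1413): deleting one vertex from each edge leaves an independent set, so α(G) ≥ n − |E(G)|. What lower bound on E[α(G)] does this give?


E[|E(G)|] = C(157, 2)·p = 12246 · (1/1413) = 26/3.
E[α(G)] ≥ n − E[|E(G)|] = 157 − 26/3 = 445/3.
Numerically: ≈ 148.333.
(This is only a lower bound; the true E[α(G)] may be larger.)

E[α(G)] ≥ 445/3 ≈ 148.333.


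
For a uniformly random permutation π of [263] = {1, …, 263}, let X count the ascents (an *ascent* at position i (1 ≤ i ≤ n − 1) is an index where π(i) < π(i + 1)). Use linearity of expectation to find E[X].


Write X = Σ X_I over i = 1, …, 262, with X_I the indicator of one ascent.
There are 262 indicators.
For each fixed i, the pair (π(i), π(i+1)) is a uniformly random ordered pair of distinct values from {1, …, 263}; by symmetry P[π(i) < π(i+1)] = 1/2.
By linearity: E[X] = 262 · (1/2) = (263 − 1) · (1/2) = 131 ≈ 131.0000.

E[X] = 131 = 131.0000.


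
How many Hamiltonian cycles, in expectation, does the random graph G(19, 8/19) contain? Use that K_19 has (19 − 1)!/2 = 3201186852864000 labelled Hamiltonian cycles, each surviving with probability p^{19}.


K_19 has (19 − 1)!/2 = 3201186852864000 labelled Hamiltonian cycles.
For each such Hamiltonian cycle H, let X_H = 1 if all 19 edges of H are present in G. Then P[X_H = 1] = p^{19} = (8/19)^{19} = 144115188075855872/1978419655660313589123979.
By linearity: E[X] = Σ_H E[X_H] = 3201186852864000 · p^{19} = 3201186852864000 · 144115188075855872/1978419655660313589123979 = 461339645366452518590934417408000/1978419655660313589123979.
Numerically: E[X] ≈ 2.33e+08.

E[X] = 3201186852864000 · (8/19)^{19} = 461339645366452518590934417408000/1978419655660313589123979 ≈ 2.33e+08.


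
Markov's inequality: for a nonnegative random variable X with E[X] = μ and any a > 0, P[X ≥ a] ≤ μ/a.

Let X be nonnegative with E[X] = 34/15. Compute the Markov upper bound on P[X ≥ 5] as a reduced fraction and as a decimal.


μ = E[X] = 34/15, a = 5.
Markov: P[X ≥ 5] ≤ μ/a = (34/15)/5 = 34/75.
Numerically: ≈ 0.4533.
(Since a = 5 > μ = 2.2667, the bound 34/75 is < 1 and informative.)

P[X ≥ 5] ≤ 34/75 ≈ 0.4533.


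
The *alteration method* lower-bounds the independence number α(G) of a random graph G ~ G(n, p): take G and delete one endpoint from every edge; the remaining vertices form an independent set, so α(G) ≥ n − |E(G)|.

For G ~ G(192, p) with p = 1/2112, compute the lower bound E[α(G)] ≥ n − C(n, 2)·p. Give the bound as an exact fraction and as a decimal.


E[|E(G)|] = C(192, 2)·p = 18336 · (1/2112) = 191/22.
E[α(G)] ≥ n − E[|E(G)|] = 192 − 191/22 = 4033/22.
Numerically: ≈ 183.318182.
(This is only a lower bound; the true E[α(G)] may be larger.)

E[α(G)] ≥ 4033/22 ≈ 183.318182.


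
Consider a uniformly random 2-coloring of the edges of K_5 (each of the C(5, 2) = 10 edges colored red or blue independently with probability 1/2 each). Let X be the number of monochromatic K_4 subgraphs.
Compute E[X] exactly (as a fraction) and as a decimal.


Let X = Σ_S X_S over the C(5, 4) = 5 subsets S of size 4, where X_S = 1 if the K_4 on S is monochromatic.
For a fixed S, the K_4 on S has C(4, 2) = 6 edges. P[all 6 edges red] = (1/2)^6, and likewise for blue, so P[monochromatic] = 2·(1/2)^6 = 2^{1 − 6} = 1/32.
Summing: E[X] = C(5, 4) · 2^{1 − 6} = 5 · 1/32 = 5/32.
Numerically: E[X] ≈ 0.1562.

E[X] = C(5,4)·2^(1−C(4,2)) = 5/32 ≈ 0.1562.


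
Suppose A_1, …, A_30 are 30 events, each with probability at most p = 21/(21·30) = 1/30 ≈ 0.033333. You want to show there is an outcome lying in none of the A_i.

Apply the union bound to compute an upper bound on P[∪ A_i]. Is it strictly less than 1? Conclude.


Union bound: P[∪_{i=1}^{30} A_i] ≤ Σ_i P[A_i] ≤ 30·p = 30·(1/30) = 1.
Numerically: 1 ≈ 1.000000.
Is 1 < 1? NO.
Since the bound 1 is ≥ 1, the union bound is uninformative here; it does NOT by itself certify existence.

30·p = 1 ≈ 1.000000; existence NOT certified by the union bound.


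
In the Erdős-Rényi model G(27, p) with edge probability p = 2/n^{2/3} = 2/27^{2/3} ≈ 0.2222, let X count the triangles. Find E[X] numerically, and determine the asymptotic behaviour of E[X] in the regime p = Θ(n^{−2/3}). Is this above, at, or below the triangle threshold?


Number of potential triangles: C(27, 3) = 2925.
Each occurs with probability p³ ≈ (0.2222)³ ≈ 1.097394e-02.
By linearity: E[X] = C(27, 3)·p³ ≈ 2925 · 1.097394e-02 ≈ 32.0988.
Since α = 2/3 < 1, p = c/n^{2/3} ≫ 1/n is above the triangle threshold p ~ 1/n. Asymptotically E[X] ~ (c³/6)·n^{3(1−α)} = (2³/6)·n^{1} → ∞; triangles are abundant w.h.p.

E[X] ≈ 32.0988; in regime p = Θ(1/n^{2/3}) E[X] diverges (above the triangle threshold p ~ 1/n).


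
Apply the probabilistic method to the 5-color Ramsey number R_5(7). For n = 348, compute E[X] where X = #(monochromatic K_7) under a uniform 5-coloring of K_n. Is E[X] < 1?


E[X] = C(348, 7) · 5^{1 − 21} = 115412286408552 · 5^{−20} = 115412286408552/95367431640625.
As a reduced fraction: E[X] = 115412286408552/95367431640625 ≈ 1.210.
Is E[X] < 1? NO.
Since E[X] ≥ 1, the first-moment bound is inconclusive at n = 348; it does NOT by itself certify R_5(7) > 348.

E[X] = 115412286408552/95367431640625 ≈ 1.210; E[X] ≥ 1; first-moment method inconclusive here.


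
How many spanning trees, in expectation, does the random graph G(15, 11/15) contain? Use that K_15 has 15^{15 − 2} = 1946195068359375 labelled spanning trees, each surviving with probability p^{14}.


K_15 has 15^{15 − 2} = 1946195068359375 labelled spanning trees.
For each such spanning tree H, let X_H = 1 if all 14 edges of H are present in G. Then P[X_H = 1] = p^{14} = (11/15)^{14} = 379749833583241/29192926025390625.
By linearity: E[X] = Σ_H E[X_H] = 1946195068359375 · p^{14} = 1946195068359375 · 379749833583241/29192926025390625 = 379749833583241/15.
Numerically: E[X] ≈ 2.532e+13.

E[X] = 1946195068359375 · (11/15)^{14} = 379749833583241/15 ≈ 2.532e+13.


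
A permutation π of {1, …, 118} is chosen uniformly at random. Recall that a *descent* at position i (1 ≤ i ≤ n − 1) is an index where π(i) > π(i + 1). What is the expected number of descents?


Write X = Σ X_I over i = 1, …, 117, with X_I the indicator of one descent.
There are 117 indicators.
For each fixed i, the pair (π(i), π(i+1)) is a uniformly random ordered pair of distinct values from {1, …, 118}; by symmetry P[π(i) > π(i+1)] = 1/2.
By linearity: E[X] = 117 · (1/2) = (118 − 1) · (1/2) = 117/2 ≈ 58.500.

E[X] = 117/2 = 58.500.


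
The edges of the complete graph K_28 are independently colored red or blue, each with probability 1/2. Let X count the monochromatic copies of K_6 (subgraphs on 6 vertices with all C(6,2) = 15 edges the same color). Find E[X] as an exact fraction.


Let X = Σ_S X_S over the C(28, 6) = 376740 subsets S of size 6, where X_S = 1 if the K_6 on S is monochromatic.
For a fixed S, the K_6 on S has C(6, 2) = 15 edges. P[all 15 edges red] = (1/2)^15, and likewise for blue, so P[monochromatic] = 2·(1/2)^15 = 2^{1 − 15} = 1/16384.
By linearity: E[X] = C(28, 6) · 2^{1 − 15} = 376740 · 1/16384 = 94185/4096.
Numerically: E[X] ≈ 22.994385.

E[X] = C(28,6)·2^(1−C(6,2)) = 94185/4096 ≈ 22.994385.


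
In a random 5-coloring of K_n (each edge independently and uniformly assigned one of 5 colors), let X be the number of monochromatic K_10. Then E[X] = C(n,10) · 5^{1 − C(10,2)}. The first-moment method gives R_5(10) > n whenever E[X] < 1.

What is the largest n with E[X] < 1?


We need C(n, 10) · 5^{1 − 45} < 1, i.e. C(n, 10) < 5^{45 − 1} = 5684341886080801486968994140625.
Check values of n near the boundary:
  n = 5390: C(5390, 10) = 5655833965919099070255434039753; 5655833965919099070255434039753 < 5684341886080801486968994140625? YES
  n = 5391: C(5391, 10) = 5666344714787188828795213697883; 5666344714787188828795213697883 < 5684341886080801486968994140625? YES
  n = 5392: C(5392, 10) = 5676873040158402483252283957448; 5676873040158402483252283957448 < 5684341886080801486968994140625? YES
  n = 5393: C(5393, 10) = 5687418968154238267170642278008; 5687418968154238267170642278008 < 5684341886080801486968994140625? NO
  n = 5394: C(5394, 10) = 5697982524930156243149785372878; 5697982524930156243149785372878 < 5684341886080801486968994140625? NO
The largest n with C(n, 10) < 5684341886080801486968994140625 is n = 5392 (where E[X] = 5676873040158402483252283957448/5684341886080801486968994140625 ≈ 0.99869). Hence R_5(10) > 5392, i.e. R_5(10) ≥ 5393.

Largest n = 5392; hence R_5(10) > 5392.


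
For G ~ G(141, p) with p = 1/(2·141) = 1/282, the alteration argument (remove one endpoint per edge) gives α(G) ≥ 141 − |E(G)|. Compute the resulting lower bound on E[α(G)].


E[|E(G)|] = C(141, 2)·p = 9870 · (1/282) = 35.
E[α(G)] ≥ n − E[|E(G)|] = 141 − 35 = 106.
Numerically: ≈ 106.000.
(This is only a lower bound; the true E[α(G)] may be larger.)

E[α(G)] ≥ 106 ≈ 106.000.


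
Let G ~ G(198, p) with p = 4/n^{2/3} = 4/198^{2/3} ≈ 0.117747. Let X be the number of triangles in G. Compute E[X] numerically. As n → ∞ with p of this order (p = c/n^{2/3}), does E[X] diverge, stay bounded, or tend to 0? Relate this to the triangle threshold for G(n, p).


Number of potential triangles: C(198, 3) = 1274196.
Each occurs with probability p³ ≈ (0.117747)³ ≈ 1.63248648e-03.
By linearity: E[X] = C(198, 3)·p³ ≈ 1274196 · 1.63248648e-03 ≈ 2080.107744.
Since α = 2/3 < 1, p = c/n^{2/3} ≫ 1/n is above the triangle threshold p ~ 1/n. Asymptotically E[X] ~ (c³/6)·n^{3(1−α)} = (4³/6)·n^{1} → ∞; triangles are abundant w.h.p.

E[X] ≈ 2080.107744; in regime p = Θ(1/n^{2/3}) E[X] diverges (above the triangle threshold p ~ 1/n).


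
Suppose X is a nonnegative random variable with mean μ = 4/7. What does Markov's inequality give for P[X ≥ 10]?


μ = E[X] = 4/7, a = 10.
Markov: P[X ≥ 10] ≤ μ/a = (4/7)/10 = 2/35.
Numerically: ≈ 0.057.
(Since a = 10 > μ = 0.571, the bound 2/35 is < 1 and informative.)

P[X ≥ 10] ≤ 2/35 ≈ 0.057.


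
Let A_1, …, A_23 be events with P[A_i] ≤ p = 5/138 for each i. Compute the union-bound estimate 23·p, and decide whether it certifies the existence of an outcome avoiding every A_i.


Union bound: P[∪_{i=1}^{23} A_i] ≤ Σ_i P[A_i] ≤ 23·p = 23·(5/138) = 5/6.
Numerically: 5/6 ≈ 0.8333.
Is 5/6 < 1? YES.
Since P[∪ A_i] ≤ 5/6 < 1, the complement has P[∩ A_i^c] ≥ 1 − 5/6 = 1/6 > 0, so some outcome avoids every A_i.

23·p = 5/6 ≈ 0.8333; existence CERTIFIED by the union bound.


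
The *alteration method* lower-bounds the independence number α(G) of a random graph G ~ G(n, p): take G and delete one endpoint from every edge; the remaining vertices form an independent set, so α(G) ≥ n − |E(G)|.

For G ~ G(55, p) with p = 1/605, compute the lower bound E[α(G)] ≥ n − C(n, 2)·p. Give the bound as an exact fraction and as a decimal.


E[|E(G)|] = C(55, 2)·p = 1485 · (1/605) = 27/11.
E[α(G)] ≥ n − E[|E(G)|] = 55 − 27/11 = 578/11.
Numerically: ≈ 52.54545.
(This is only a lower bound; the true E[α(G)] may be larger.)

E[α(G)] ≥ 578/11 ≈ 52.54545.


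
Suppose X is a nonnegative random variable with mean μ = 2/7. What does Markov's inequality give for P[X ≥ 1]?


μ = E[X] = 2/7, a = 1.
Markov: P[X ≥ 1] ≤ μ/a = (2/7)/1 = 2/7.
Numerically: ≈ 0.28571.
(Since a = 1 > μ = 0.28571, the bound 2/7 is < 1 and informative.)

P[X ≥ 1] ≤ 2/7 ≈ 0.28571.


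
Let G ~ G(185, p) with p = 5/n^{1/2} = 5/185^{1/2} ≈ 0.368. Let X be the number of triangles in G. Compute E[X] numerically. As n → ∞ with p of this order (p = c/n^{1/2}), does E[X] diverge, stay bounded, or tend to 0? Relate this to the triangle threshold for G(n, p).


Number of potential triangles: C(185, 3) = 1038220.
Each occurs with probability p³ ≈ (0.368)³ ≈ 4.96767e-02.
By linearity: E[X] = C(185, 3)·p³ ≈ 1038220 · 4.96767e-02 ≈ 51575.306.
Since α = 1/2 < 1, p = c/n^{1/2} ≫ 1/n is above the triangle threshold p ~ 1/n. Asymptotically E[X] ~ (c³/6)·n^{3(1−α)} = (5³/6)·n^{1.5} → ∞; triangles are abundant w.h.p.

E[X] ≈ 51575.306; in regime p = Θ(1/n^{1/2}) E[X] diverges (above the triangle threshold p ~ 1/n).


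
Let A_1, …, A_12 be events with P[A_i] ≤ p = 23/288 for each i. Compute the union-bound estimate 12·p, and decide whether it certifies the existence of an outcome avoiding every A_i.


Union bound: P[∪_{i=1}^{12} A_i] ≤ Σ_i P[A_i] ≤ 12·p = 12·(23/288) = 23/24.
Numerically: 23/24 ≈ 0.958.
Is 23/24 < 1? YES.
Since P[∪ A_i] ≤ 23/24 < 1, the complement has P[∩ A_i^c] ≥ 1 − 23/24 = 1/24 > 0, so some outcome avoids every A_i.

12·p = 23/24 ≈ 0.958; existence CERTIFIED by the union bound.


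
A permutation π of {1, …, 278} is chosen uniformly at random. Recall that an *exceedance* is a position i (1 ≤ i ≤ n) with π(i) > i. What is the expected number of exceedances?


Write X = Σ_{i=1}^{278} X_i, where X_i = 1_{π(i) > i}.
For each fixed i, π(i) is uniform over {1, …, 278} (marginal of a uniform permutation), so P[π(i) > i] = (n − i)/n. Summing: Σ_{i=1}^{278} (n − i)/n = (0 + 1 + … + 277)/278 = 278(278 − 1)/(2·278) = (278 − 1)/2.
Hence E[X] = Σ_{i=1}^{278} (278 − i)/278 = 277/2 ≈ 138.50000.

E[X] = 277/2 = 138.50000.


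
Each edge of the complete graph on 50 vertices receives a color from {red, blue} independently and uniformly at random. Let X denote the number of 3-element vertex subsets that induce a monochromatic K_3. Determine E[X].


Let X = Σ_S X_S over the C(50, 3) = 19600 subsets S of size 3, where X_S = 1 if the K_3 on S is monochromatic.
For a fixed S, the K_3 on S has C(3, 2) = 3 edges. P[all 3 edges red] = (1/2)^3, and likewise for blue, so P[monochromatic] = 2·(1/2)^3 = 2^{1 − 3} = 1/4.
Summing: E[X] = C(50, 3) · 2^{1 − 3} = 19600 · 1/4 = 4900.
Numerically: E[X] ≈ 4900.000.

E[X] = C(50,3)·2^(1−C(3,2)) = 4900 ≈ 4900.000.


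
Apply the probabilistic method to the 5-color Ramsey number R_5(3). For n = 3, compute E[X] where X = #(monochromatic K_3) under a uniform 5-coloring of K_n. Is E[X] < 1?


E[X] = C(3, 3) · 5^{1 − 3} = 1 · 5^{−2} = 1/25.
As a reduced fraction: E[X] = 1/25 ≈ 0.040.
Is E[X] < 1? YES.
Since E[X] < 1, there exists a 5-coloring of K_{3} with no monochromatic K_3; hence R_5(3) > 3.

E[X] = 1/25 ≈ 0.040; E[X] < 1, so R_5(3) > 3.


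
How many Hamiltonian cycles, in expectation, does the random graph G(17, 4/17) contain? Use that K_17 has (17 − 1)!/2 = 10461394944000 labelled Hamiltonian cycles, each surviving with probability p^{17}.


K_17 has (17 − 1)!/2 = 10461394944000 labelled Hamiltonian cycles.
For each such Hamiltonian cycle H, let X_H = 1 if all 17 edges of H are present in G. Then P[X_H = 1] = p^{17} = (4/17)^{17} = 17179869184/827240261886336764177.
By linearity of expectation: E[X] = Σ_H E[X_H] = 10461394944000 · p^{17} = 10461394944000 · 17179869184/827240261886336764177 = 179725396620079005696000/827240261886336764177.
Numerically: E[X] ≈ 217.

E[X] = 10461394944000 · (4/17)^{17} = 179725396620079005696000/827240261886336764177 ≈ 217.


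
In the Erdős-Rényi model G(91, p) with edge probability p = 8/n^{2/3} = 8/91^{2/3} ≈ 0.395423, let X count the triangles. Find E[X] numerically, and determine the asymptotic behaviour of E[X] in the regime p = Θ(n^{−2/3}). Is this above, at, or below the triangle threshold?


Number of potential triangles: C(91, 3) = 121485.
Each occurs with probability p³ ≈ (0.395423)³ ≈ 6.18282816e-02.
By linearity: E[X] = C(91, 3)·p³ ≈ 121485 · 6.18282816e-02 ≈ 7511.208791.
Since α = 2/3 < 1, p = c/n^{2/3} ≫ 1/n is above the triangle threshold p ~ 1/n. Asymptotically E[X] ~ (c³/6)·n^{3(1−α)} = (8³/6)·n^{1} → ∞; triangles are abundant w.h.p.

E[X] ≈ 7511.208791; in regime p = Θ(1/n^{2/3}) E[X] diverges (above the triangle threshold p ~ 1/n).


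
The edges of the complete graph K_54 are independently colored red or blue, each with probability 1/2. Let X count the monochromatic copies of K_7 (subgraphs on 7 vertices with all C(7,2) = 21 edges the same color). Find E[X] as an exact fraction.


Let X = Σ_S X_S over the C(54, 7) = 177100560 subsets S of size 7, where X_S = 1 if the K_7 on S is monochromatic.
For a fixed S, the K_7 on S has C(7, 2) = 21 edges. P[all 21 edges red] = (1/2)^21, and likewise for blue, so P[monochromatic] = 2·(1/2)^21 = 2^{1 − 21} = 1/1048576.
By linearity: E[X] = C(54, 7) · 2^{1 − 21} = 177100560 · 1/1048576 = 11068785/65536.
Numerically: E[X] ≈ 168.8963.

E[X] = C(54,7)·2^(1−C(7,2)) = 11068785/65536 ≈ 168.8963.


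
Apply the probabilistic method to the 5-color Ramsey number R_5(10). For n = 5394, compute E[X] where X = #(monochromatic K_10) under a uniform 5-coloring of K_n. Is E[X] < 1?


E[X] = C(5394, 10) · 5^{1 − 45} = 5697982524930156243149785372878 · 5^{−44} = 5697982524930156243149785372878/5684341886080801486968994140625.
As a reduced fraction: E[X] = 5697982524930156243149785372878/5684341886080801486968994140625 ≈ 1.0024.
Is E[X] < 1? NO.
Since E[X] ≥ 1, the first-moment bound is inconclusive at n = 5394; it does NOT by itself certify R_5(10) > 5394.

E[X] = 5697982524930156243149785372878/5684341886080801486968994140625 ≈ 1.0024; E[X] ≥ 1; first-moment method inconclusive here.


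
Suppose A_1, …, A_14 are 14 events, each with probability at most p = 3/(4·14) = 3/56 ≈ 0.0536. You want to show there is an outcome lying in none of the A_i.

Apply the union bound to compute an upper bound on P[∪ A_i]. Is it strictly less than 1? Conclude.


Union bound: P[∪_{i=1}^{14} A_i] ≤ Σ_i P[A_i] ≤ 14·p = 14·(3/56) = 3/4.
Numerically: 3/4 ≈ 0.7500.
Is 3/4 < 1? YES.
Since P[∪ A_i] ≤ 3/4 < 1, the complement has P[∩ A_i^c] ≥ 1 − 3/4 = 1/4 > 0, so some outcome avoids every A_i.

14·p = 3/4 ≈ 0.7500; existence CERTIFIED by the union bound.


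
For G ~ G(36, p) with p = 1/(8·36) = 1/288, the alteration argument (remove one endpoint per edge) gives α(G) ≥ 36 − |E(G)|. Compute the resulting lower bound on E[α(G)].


E[|E(G)|] = C(36, 2)·p = 630 · (1/288) = 35/16.
E[α(G)] ≥ n − E[|E(G)|] = 36 − 35/16 = 541/16.
Numerically: ≈ 33.8125.
(This is only a lower bound; the true E[α(G)] may be larger.)

E[α(G)] ≥ 541/16 ≈ 33.8125.


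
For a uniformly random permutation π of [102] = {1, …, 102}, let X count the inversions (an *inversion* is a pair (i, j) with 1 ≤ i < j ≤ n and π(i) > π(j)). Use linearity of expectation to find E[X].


Write X = Σ X_I over the C(102, 2) = 5151 pairs i < j, with X_I the indicator of one inversion.
There are 5151 indicators.
For each fixed pair i < j, the values π(i) and π(j) are two distinct elements of {1, …, 102} in uniformly random order; by symmetry P[π(i) > π(j)] = 1/2.
By linearity: E[X] = 5151 · (1/2) = C(102, 2) · (1/2) = 5151/2 = 5151/2 ≈ 2575.500000.

E[X] = 5151/2 = 2575.500000.


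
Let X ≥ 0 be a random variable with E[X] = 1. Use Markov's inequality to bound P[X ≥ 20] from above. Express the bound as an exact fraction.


μ = E[X] = 1, a = 20.
Markov: P[X ≥ 20] ≤ μ/a = (1)/20 = 1/20.
Numerically: ≈ 0.050000.
(Since a = 20 > μ = 1.000000, the bound 1/20 is < 1 and informative.)

P[X ≥ 20] ≤ 1/20 ≈ 0.050000.


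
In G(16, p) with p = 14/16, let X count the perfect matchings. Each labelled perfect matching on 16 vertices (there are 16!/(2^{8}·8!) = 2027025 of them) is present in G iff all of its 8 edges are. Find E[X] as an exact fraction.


K_16 has 16!/(2^{8}·8!) = 2027025 labelled perfect matchings.
For each such perfect matching H, let X_H = 1 if all 8 edges of H are present in G. Then P[X_H = 1] = p^{8} = (7/8)^{8} = 5764801/16777216.
Summing the indicators: E[X] = Σ_H E[X_H] = 2027025 · p^{8} = 2027025 · 5764801/16777216 = 11685395747025/16777216.
Numerically: E[X] ≈ 6.965e+05.

E[X] = 2027025 · (7/8)^{8} = 11685395747025/16777216 ≈ 6.965e+05.


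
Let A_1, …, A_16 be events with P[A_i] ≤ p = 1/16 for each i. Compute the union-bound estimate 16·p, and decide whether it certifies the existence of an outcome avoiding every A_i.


Union bound: P[∪_{i=1}^{16} A_i] ≤ Σ_i P[A_i] ≤ 16·p = 16·(1/16) = 1.
Numerically: 1 ≈ 1.000000.
Is 1 < 1? NO.
Since the bound 1 is ≥ 1, the union bound is uninformative here; it does NOT by itself certify existence.

16·p = 1 ≈ 1.000000; existence NOT certified by the union bound.


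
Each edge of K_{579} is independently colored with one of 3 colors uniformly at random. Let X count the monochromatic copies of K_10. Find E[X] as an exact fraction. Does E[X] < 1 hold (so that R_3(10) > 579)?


E[X] = C(579, 10) · 3^{1 − 45} = 1079152988140386124680 · 3^{−44} = 1079152988140386124680/984770902183611232881.
As a reduced fraction: E[X] = 359717662713462041560/328256967394537077627 ≈ 1.095842.
Is E[X] < 1? NO.
Since E[X] ≥ 1, the first-moment bound is inconclusive at n = 579; it does NOT by itself certify R_3(10) > 579.

E[X] = 359717662713462041560/328256967394537077627 ≈ 1.095842; E[X] ≥ 1; first-moment method inconclusive here.


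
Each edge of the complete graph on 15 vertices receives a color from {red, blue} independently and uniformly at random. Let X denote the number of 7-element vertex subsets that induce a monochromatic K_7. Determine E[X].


Let X = Σ_S X_S over the C(15, 7) = 6435 subsets S of size 7, where X_S = 1 if the K_7 on S is monochromatic.
For a fixed S, the K_7 on S has C(7, 2) = 21 edges. P[all 21 edges red] = (1/2)^21, and likewise for blue, so P[monochromatic] = 2·(1/2)^21 = 2^{1 − 21} = 1/1048576.
By linearity: E[X] = C(15, 7) · 2^{1 − 21} = 6435 · 1/1048576 = 6435/1048576.
Numerically: E[X] ≈ 0.006.

E[X] = C(15,7)·2^(1−C(7,2)) = 6435/1048576 ≈ 0.006.


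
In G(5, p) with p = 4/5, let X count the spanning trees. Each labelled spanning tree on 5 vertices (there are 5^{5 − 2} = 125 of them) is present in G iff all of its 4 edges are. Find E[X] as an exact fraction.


K_5 has 5^{5 − 2} = 125 labelled spanning trees.
For each such spanning tree H, let X_H = 1 if all 4 edges of H are present in G. Then P[X_H = 1] = p^{4} = (4/5)^{4} = 256/625.
By linearity of expectation: E[X] = Σ_H E[X_H] = 125 · p^{4} = 125 · 256/625 = 256/5.
Numerically: E[X] ≈ 51.2.

E[X] = 125 · (4/5)^{4} = 256/5 ≈ 51.2.


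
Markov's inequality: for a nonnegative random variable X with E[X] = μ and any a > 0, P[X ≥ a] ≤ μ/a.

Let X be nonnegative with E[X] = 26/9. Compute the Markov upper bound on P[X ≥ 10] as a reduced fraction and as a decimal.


μ = E[X] = 26/9, a = 10.
Markov: P[X ≥ 10] ≤ μ/a = (26/9)/10 = 13/45.
Numerically: ≈ 0.2889.
(Since a = 10 > μ = 2.8889, the bound 13/45 is < 1 and informative.)

P[X ≥ 10] ≤ 13/45 ≈ 0.2889.


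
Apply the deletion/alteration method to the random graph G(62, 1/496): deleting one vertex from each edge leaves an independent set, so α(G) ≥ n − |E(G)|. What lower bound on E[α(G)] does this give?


E[|E(G)|] = C(62, 2)·p = 1891 · (1/496) = 61/16.
E[α(G)] ≥ n − E[|E(G)|] = 62 − 61/16 = 931/16.
Numerically: ≈ 58.1875.
(This is only a lower bound; the true E[α(G)] may be larger.)

E[α(G)] ≥ 931/16 ≈ 58.1875.


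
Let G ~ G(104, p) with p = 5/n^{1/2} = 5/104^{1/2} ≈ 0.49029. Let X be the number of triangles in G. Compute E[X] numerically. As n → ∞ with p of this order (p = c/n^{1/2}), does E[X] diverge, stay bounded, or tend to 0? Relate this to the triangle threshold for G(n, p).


Number of potential triangles: C(104, 3) = 182104.
Each occurs with probability p³ ≈ (0.49029)³ ≈ 1.17858254e-01.
By linearity: E[X] = C(104, 3)·p³ ≈ 182104 · 1.17858254e-01 ≈ 21462.459539.
Since α = 1/2 < 1, p = c/n^{1/2} ≫ 1/n is above the triangle threshold p ~ 1/n. Asymptotically E[X] ~ (c³/6)·n^{3(1−α)} = (5³/6)·n^{1.5} → ∞; triangles are abundant w.h.p.

E[X] ≈ 21462.459539; in regime p = Θ(1/n^{1/2}) E[X] diverges (above the triangle threshold p ~ 1/n).


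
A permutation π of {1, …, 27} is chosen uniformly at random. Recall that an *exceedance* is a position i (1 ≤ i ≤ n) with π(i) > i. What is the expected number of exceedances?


Write X = Σ_{i=1}^{27} X_i, where X_i = 1_{π(i) > i}.
For each fixed i, π(i) is uniform over {1, …, 27} (marginal of a uniform permutation), so P[π(i) > i] = (n − i)/n. Summing: Σ_{i=1}^{27} (n − i)/n = (0 + 1 + … + 26)/27 = 27(27 − 1)/(2·27) = (27 − 1)/2.
Hence E[X] = Σ_{i=1}^{27} (27 − i)/27 = 13 ≈ 13.0000.

E[X] = 13 = 13.0000.


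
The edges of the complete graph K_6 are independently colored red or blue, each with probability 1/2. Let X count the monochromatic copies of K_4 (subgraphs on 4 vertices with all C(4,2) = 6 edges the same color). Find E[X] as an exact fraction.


Let X = Σ_S X_S over the C(6, 4) = 15 subsets S of size 4, where X_S = 1 if the K_4 on S is monochromatic.
For a fixed S, the K_4 on S has C(4, 2) = 6 edges. P[all 6 edges red] = (1/2)^6, and likewise for blue, so P[monochromatic] = 2·(1/2)^6 = 2^{1 − 6} = 1/32.
By linearity: E[X] = C(6, 4) · 2^{1 − 6} = 15 · 1/32 = 15/32.
Numerically: E[X] ≈ 0.468750.

E[X] = C(6,4)·2^(1−C(4,2)) = 15/32 ≈ 0.468750.


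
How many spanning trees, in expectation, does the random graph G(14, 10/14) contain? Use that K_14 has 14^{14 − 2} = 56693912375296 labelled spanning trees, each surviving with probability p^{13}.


K_14 has 14^{14 − 2} = 56693912375296 labelled spanning trees.
For each such spanning tree H, let X_H = 1 if all 13 edges of H are present in G. Then P[X_H = 1] = p^{13} = (5/7)^{13} = 1220703125/96889010407.
By linearity of expectation: E[X] = Σ_H E[X_H] = 56693912375296 · p^{13} = 56693912375296 · 1220703125/96889010407 = 5000000000000/7.
Numerically: E[X] ≈ 7.14e+11.

E[X] = 56693912375296 · (5/7)^{13} = 5000000000000/7 ≈ 7.14e+11.


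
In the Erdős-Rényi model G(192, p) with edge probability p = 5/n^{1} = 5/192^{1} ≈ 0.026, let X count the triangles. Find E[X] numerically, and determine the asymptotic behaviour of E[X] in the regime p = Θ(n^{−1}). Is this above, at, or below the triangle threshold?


Number of potential triangles: C(192, 3) = 1161280.
Each occurs with probability p³ ≈ (0.026)³ ≈ 1.76606e-05.
By linearity: E[X] = C(192, 3)·p³ ≈ 1161280 · 1.76606e-05 ≈ 20.509.
Here α = 1, so p = 5/n is exactly at the triangle threshold p ~ 1/n. Asymptotically E[X] → c³/6 = 5³/6 = 125/6 ≈ 20.833, a bounded constant. In this regime the triangle count is asymptotically Poisson(c³/6).

E[X] ≈ 20.509; in regime p = Θ(1/n^{1}) E[X] stays bounded (at the triangle threshold p ~ 1/n).


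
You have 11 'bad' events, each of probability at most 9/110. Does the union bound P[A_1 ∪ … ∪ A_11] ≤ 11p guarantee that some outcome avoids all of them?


Union bound: P[∪_{i=1}^{11} A_i] ≤ Σ_i P[A_i] ≤ 11·p = 11·(9/110) = 9/10.
Numerically: 9/10 ≈ 0.9000000.
Is 9/10 < 1? YES.
Since P[∪ A_i] ≤ 9/10 < 1, the complement has P[∩ A_i^c] ≥ 1 − 9/10 = 1/10 > 0, so some outcome avoids every A_i.

11·p = 9/10 ≈ 0.9000000; existence CERTIFIED by the union bound.


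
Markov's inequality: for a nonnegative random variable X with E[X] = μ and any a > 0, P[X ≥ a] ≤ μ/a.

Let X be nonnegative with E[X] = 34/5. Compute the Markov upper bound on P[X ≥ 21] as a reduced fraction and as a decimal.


μ = E[X] = 34/5, a = 21.
Markov: P[X ≥ 21] ≤ μ/a = (34/5)/21 = 34/105.
Numerically: ≈ 0.3238.
(Since a = 21 > μ = 6.8000, the bound 34/105 is < 1 and informative.)

P[X ≥ 21] ≤ 34/105 ≈ 0.3238.


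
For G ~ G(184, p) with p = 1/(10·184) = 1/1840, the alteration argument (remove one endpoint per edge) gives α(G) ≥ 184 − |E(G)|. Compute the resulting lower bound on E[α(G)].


E[|E(G)|] = C(184, 2)·p = 16836 · (1/1840) = 183/20.
E[α(G)] ≥ n − E[|E(G)|] = 184 − 183/20 = 3497/20.
Numerically: ≈ 174.85000.
(This is only a lower bound; the true E[α(G)] may be larger.)

E[α(G)] ≥ 3497/20 ≈ 174.85000.


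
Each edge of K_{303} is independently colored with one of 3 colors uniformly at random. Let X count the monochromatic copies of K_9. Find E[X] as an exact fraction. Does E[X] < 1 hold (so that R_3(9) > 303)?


E[X] = C(303, 9) · 3^{1 − 36} = 52617706925494425 · 3^{−35} = 52617706925494425/50031545098999707.
As a reduced fraction: E[X] = 17539235641831475/16677181699666569 ≈ 1.052.
Is E[X] < 1? NO.
Since E[X] ≥ 1, the first-moment bound is inconclusive at n = 303; it does NOT by itself certify R_3(9) > 303.

E[X] = 17539235641831475/16677181699666569 ≈ 1.052; E[X] ≥ 1; first-moment method inconclusive here.


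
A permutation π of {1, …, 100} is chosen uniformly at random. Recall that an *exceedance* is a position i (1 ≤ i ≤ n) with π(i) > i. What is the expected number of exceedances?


Write X = Σ_{i=1}^{100} X_i, where X_i = 1_{π(i) > i}.
For each fixed i, π(i) is uniform over {1, …, 100} (marginal of a uniform permutation), so P[π(i) > i] = (n − i)/n. Summing: Σ_{i=1}^{100} (n − i)/n = (0 + 1 + … + 99)/100 = 100(100 − 1)/(2·100) = (100 − 1)/2.
Hence E[X] = Σ_{i=1}^{100} (100 − i)/100 = 99/2 ≈ 49.500000.

E[X] = 99/2 = 49.500000.


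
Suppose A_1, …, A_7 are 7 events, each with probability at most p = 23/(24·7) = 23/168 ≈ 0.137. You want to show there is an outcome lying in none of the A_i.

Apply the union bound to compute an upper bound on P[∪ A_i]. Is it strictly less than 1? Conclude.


Union bound: P[∪_{i=1}^{7} A_i] ≤ Σ_i P[A_i] ≤ 7·p = 7·(23/168) = 23/24.
Numerically: 23/24 ≈ 0.958.
Is 23/24 < 1? YES.
Since P[∪ A_i] ≤ 23/24 < 1, the complement has P[∩ A_i^c] ≥ 1 − 23/24 = 1/24 > 0, so some outcome avoids every A_i.

7·p = 23/24 ≈ 0.958; existence CERTIFIED by the union bound.


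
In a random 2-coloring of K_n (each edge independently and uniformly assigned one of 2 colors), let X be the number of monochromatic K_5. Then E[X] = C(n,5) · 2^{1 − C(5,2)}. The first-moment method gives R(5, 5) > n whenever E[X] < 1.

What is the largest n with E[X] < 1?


We need C(n, 5) · 2^{1 − 10} < 1, i.e. C(n, 5) < 2^{10 − 1} = 512.
Check values of n near the boundary:
  n = 6: C(6, 5) = 6; 6 < 512? YES
  n = 7: C(7, 5) = 21; 21 < 512? YES
  n = 8: C(8, 5) = 56; 56 < 512? YES
  n = 9: C(9, 5) = 126; 126 < 512? YES
  n = 10: C(10, 5) = 252; 252 < 512? YES
  n = 11: C(11, 5) = 462; 462 < 512? YES
  n = 12: C(12, 5) = 792; 792 < 512? NO
The largest n with C(n, 5) < 512 is n = 11 (where E[X] = 231/256 ≈ 0.902344). Hence R(5, 5) > 11, i.e. R(5, 5) ≥ 12.

Largest n = 11; hence R(5, 5) > 11.


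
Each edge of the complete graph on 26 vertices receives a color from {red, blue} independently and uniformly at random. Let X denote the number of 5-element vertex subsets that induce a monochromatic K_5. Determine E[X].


Let X = Σ_S X_S over the C(26, 5) = 65780 subsets S of size 5, where X_S = 1 if the K_5 on S is monochromatic.
For a fixed S, the K_5 on S has C(5, 2) = 10 edges. P[all 10 edges red] = (1/2)^10, and likewise for blue, so P[monochromatic] = 2·(1/2)^10 = 2^{1 − 10} = 1/512.
By linearity of expectation: E[X] = C(26, 5) · 2^{1 − 10} = 65780 · 1/512 = 16445/128.
Numerically: E[X] ≈ 128.476562.

E[X] = C(26,5)·2^(1−C(5,2)) = 16445/128 ≈ 128.476562.


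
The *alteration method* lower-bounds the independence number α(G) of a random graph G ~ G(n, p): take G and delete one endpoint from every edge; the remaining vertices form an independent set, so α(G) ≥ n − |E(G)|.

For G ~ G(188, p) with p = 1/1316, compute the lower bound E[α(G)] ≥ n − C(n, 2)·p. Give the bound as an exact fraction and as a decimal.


E[|E(G)|] = C(188, 2)·p = 17578 · (1/1316) = 187/14.
E[α(G)] ≥ n − E[|E(G)|] = 188 − 187/14 = 2445/14.
Numerically: ≈ 174.64286.
(This is only a lower bound; the true E[α(G)] may be larger.)

E[α(G)] ≥ 2445/14 ≈ 174.64286.


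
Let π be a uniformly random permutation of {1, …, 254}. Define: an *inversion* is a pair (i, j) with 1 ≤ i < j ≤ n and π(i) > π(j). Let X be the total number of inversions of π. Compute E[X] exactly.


Write X = Σ X_I over the C(254, 2) = 32131 pairs i < j, with X_I the indicator of one inversion.
There are 32131 indicators.
For each fixed pair i < j, the values π(i) and π(j) are two distinct elements of {1, …, 254} in uniformly random order; by symmetry P[π(i) > π(j)] = 1/2.
By linearity: E[X] = 32131 · (1/2) = C(254, 2) · (1/2) = 32131/2 = 32131/2 ≈ 16065.50000.

E[X] = 32131/2 = 16065.50000.


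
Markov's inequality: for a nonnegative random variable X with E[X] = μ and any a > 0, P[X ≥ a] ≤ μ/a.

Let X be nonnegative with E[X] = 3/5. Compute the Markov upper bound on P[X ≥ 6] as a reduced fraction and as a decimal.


μ = E[X] = 3/5, a = 6.
Markov: P[X ≥ 6] ≤ μ/a = (3/5)/6 = 1/10.
Numerically: ≈ 0.100.
(Since a = 6 > μ = 0.600, the bound 1/10 is < 1 and informative.)

P[X ≥ 6] ≤ 1/10 ≈ 0.100.


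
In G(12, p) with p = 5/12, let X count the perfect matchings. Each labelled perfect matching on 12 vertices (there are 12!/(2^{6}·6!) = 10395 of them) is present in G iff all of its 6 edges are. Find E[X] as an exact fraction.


K_12 has 12!/(2^{6}·6!) = 10395 labelled perfect matchings.
For each such perfect matching H, let X_H = 1 if all 6 edges of H are present in G. Then P[X_H = 1] = p^{6} = (5/12)^{6} = 15625/2985984.
By linearity of expectation: E[X] = Σ_H E[X_H] = 10395 · p^{6} = 10395 · 15625/2985984 = 6015625/110592.
Numerically: E[X] ≈ 54.395.

E[X] = 10395 · (5/12)^{6} = 6015625/110592 ≈ 54.395.


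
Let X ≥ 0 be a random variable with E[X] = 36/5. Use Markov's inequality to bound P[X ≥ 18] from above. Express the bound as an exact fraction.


μ = E[X] = 36/5, a = 18.
Markov: P[X ≥ 18] ≤ μ/a = (36/5)/18 = 2/5.
Numerically: ≈ 0.4000.
(Since a = 18 > μ = 7.2000, the bound 2/5 is < 1 and informative.)

P[X ≥ 18] ≤ 2/5 ≈ 0.4000.


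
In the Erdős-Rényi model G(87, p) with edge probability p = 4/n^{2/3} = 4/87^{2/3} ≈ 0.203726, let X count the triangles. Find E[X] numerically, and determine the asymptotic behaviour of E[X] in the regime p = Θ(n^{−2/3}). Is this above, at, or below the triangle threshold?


Number of potential triangles: C(87, 3) = 105995.
Each occurs with probability p³ ≈ (0.203726)³ ≈ 8.45554234e-03.
By linearity: E[X] = C(87, 3)·p³ ≈ 105995 · 8.45554234e-03 ≈ 896.245211.
Since α = 2/3 < 1, p = c/n^{2/3} ≫ 1/n is above the triangle threshold p ~ 1/n. Asymptotically E[X] ~ (c³/6)·n^{3(1−α)} = (4³/6)·n^{1} → ∞; triangles are abundant w.h.p.

E[X] ≈ 896.245211; in regime p = Θ(1/n^{2/3}) E[X] diverges (above the triangle threshold p ~ 1/n).
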